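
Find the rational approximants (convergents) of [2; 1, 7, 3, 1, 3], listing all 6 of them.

Using the convergent recurrence p_i = a_i*p_{i-1} + p_{i-2}, q_i = a_i*q_{i-1} + q_{i-2} with p_{-2}=0, p_{-1}=1, q_{-2}=1, q_{-1}=0:
  i=0: a_0=2, p_0 = 2*1 + 0 = 2, q_0 = 2*0 + 1 = 1.
  i=1: a_1=1, p_1 = 1*2 + 1 = 3, q_1 = 1*1 + 0 = 1.
  i=2: a_2=7, p_2 = 7*3 + 2 = 23, q_2 = 7*1 + 1 = 8.
  i=3: a_3=3, p_3 = 3*23 + 3 = 72, q_3 = 3*8 + 1 = 25.
  i=4: a_4=1, p_4 = 1*72 + 23 = 95, q_4 = 1*25 + 8 = 33.
  i=5: a_5=3, p_5 = 3*95 + 72 = 357, q_5 = 3*33 + 25 = 124.

2/1, 3/1, 23/8, 72/25, 95/33, 357/124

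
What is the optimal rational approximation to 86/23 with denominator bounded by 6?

15/4

Expand x = 86/23 as a continued fraction with the Euclidean algorithm:
  86 = 3*23 + 17, so a_0 = 3.
  23 = 1*17 + 6, so a_1 = 1.
  17 = 2*6 + 5, so a_2 = 2.
  6 = 1*5 + 1, so a_3 = 1.
  5 = 5*1 + 0, so a_4 = 5.
so x = [3; 1, 2, 1, 5].
Convergents (p_i = a_i*p_{i-1} + p_{i-2}, q_i = a_i*q_{i-1} + q_{i-2} with p_{-2}=0, p_{-1}=1, q_{-2}=1, q_{-1}=0), until the denominator exceeds 6:
  i=0: a_0=3, p_0 = 3*1 + 0 = 3, q_0 = 3*0 + 1 = 1.
  i=1: a_1=1, p_1 = 1*3 + 1 = 4, q_1 = 1*1 + 0 = 1.
  i=2: a_2=2, p_2 = 2*4 + 3 = 11, q_2 = 2*1 + 1 = 3.
  i=3: a_3=1, p_3 = 1*11 + 4 = 15, q_3 = 1*3 + 1 = 4.
  i=4: a_4=5, p_4 = 5*15 + 11 = 86, q_4 = 5*4 + 3 = 23.
q_4 = 23 > 6, so the last convergent with denominator <= 6 is p_3/q_3 = 15/4.
The closest fraction with denominator <= 6 is either p_3/q_3 or the intermediate fraction (k*p_3 + p_2)/(k*q_3 + q_2) with the largest k >= 1 whose denominator stays <= 6; these approach x as k grows, and every other convergent or intermediate fraction in range is farther away.
Largest k: floor((6 - q_2)/q_3) = floor((6 - 3)/4) = 0.
Since k = 0, no intermediate fraction beyond p_3/q_3 has denominator <= 6, so the convergent 15/4 is the closest (its error is |86*4 - 15*23|/(23*4) = 1/92).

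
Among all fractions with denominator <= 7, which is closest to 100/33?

3/1

Expand x = 100/33 as a continued fraction with the Euclidean algorithm:
  100 = 3*33 + 1, so a_0 = 3.
  33 = 33*1 + 0, so a_1 = 33.
so x = [3; 33].
Convergents (p_i = a_i*p_{i-1} + p_{i-2}, q_i = a_i*q_{i-1} + q_{i-2} with p_{-2}=0, p_{-1}=1, q_{-2}=1, q_{-1}=0), until the denominator exceeds 7:
  i=0: a_0=3, p_0 = 3*1 + 0 = 3, q_0 = 3*0 + 1 = 1.
  i=1: a_1=33, p_1 = 33*3 + 1 = 100, q_1 = 33*1 + 0 = 33.
q_1 = 33 > 7, so the last convergent with denominator <= 7 is p_0/q_0 = 3/1.
The closest fraction with denominator <= 7 is either p_0/q_0 or the intermediate fraction (k*p_0 + p_{-1})/(k*q_0 + q_{-1}) with the largest k >= 1 whose denominator stays <= 7; these approach x as k grows, and every other convergent or intermediate fraction in range is farther away.
Largest k: floor((7 - q_{-1})/q_0) = floor((7 - 0)/1) = 7 (using the seeds p_{-1} = 1, q_{-1} = 0).
That gives (7*3 + 1)/(7*1 + 0) = 22/7.
Compare the errors: |x - 3/1| = |100*1 - 3*33|/(33*1) = 1/33, and |x - 22/7| = |100*7 - 22*33|/(33*7) = 26/231.
Cross-multiplying, 1*231 = 231 < 858 = 26*33, so 1/33 is smaller: the convergent 3/1 is closer to x than 22/7.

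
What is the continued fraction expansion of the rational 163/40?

Run the Euclidean algorithm on 163 and 40; the successive quotients are the partial quotients a_0, a_1, ... (each step inverts the fractional part left over by the previous one):
  163 = 4*40 + 3, so a_0 = 4.
  40 = 13*3 + 1, so a_1 = 13.
  3 = 3*1 + 0, so a_2 = 3.
The remainder reaches 0 after 3 divisions, so the expansion has 3 partial quotients, read off in order.

[4; 13, 3]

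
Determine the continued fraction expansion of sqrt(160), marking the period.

[12; (1, 1, 1, 5, 1, 1, 1, 24)]

Write x_i = (sqrt(160) + m_i)/d_i with (m_0, d_0) = (0, 1). a_0 = floor(sqrt(160)) = 12, since 12^2 = 144 <= 160 < 169 = 13^2.
Iterate m_{i+1} = d_i*a_i - m_i, d_{i+1} = (160 - m_{i+1}^2)/d_i, a_{i+1} = floor((a_0 + m_{i+1})/d_{i+1}):
  m_1 = 1*12 - 0 = 12, d_1 = (160 - 12^2)/1 = 16/1 = 16, a_1 = floor((12 + 12)/16) = 1.
  m_2 = 16*1 - 12 = 4, d_2 = (160 - 4^2)/16 = 144/16 = 9, a_2 = floor((12 + 4)/9) = 1.
  m_3 = 9*1 - 4 = 5, d_3 = (160 - 5^2)/9 = 135/9 = 15, a_3 = floor((12 + 5)/15) = 1.
  m_4 = 15*1 - 5 = 10, d_4 = (160 - 10^2)/15 = 60/15 = 4, a_4 = floor((12 + 10)/4) = 5.
  m_5 = 4*5 - 10 = 10, d_5 = (160 - 10^2)/4 = 60/4 = 15, a_5 = floor((12 + 10)/15) = 1.
  m_6 = 15*1 - 10 = 5, d_6 = (160 - 5^2)/15 = 135/15 = 9, a_6 = floor((12 + 5)/9) = 1.
  m_7 = 9*1 - 5 = 4, d_7 = (160 - 4^2)/9 = 144/9 = 16, a_7 = floor((12 + 4)/16) = 1.
  m_8 = 16*1 - 4 = 12, d_8 = (160 - 12^2)/16 = 16/16 = 1, a_8 = floor((12 + 12)/1) = 24.
  m_9 = 1*24 - 12 = 12, d_9 = (160 - 12^2)/1 = 16/1 = 16: (m_9, d_9) = (m_1, d_1) = (12, 16), so from here the quotients repeat a_1, ..., a_8; the period length is 8.
Hence the expansion of sqrt(160) is a_0 = 12 followed by the repeating block 1, 1, 1, 5, 1, 1, 1, 24 (period 8).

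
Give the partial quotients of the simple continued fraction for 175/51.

[3; 2, 3, 7]

Run the Euclidean algorithm on 175 and 51; the successive quotients are the partial quotients a_0, a_1, ... (each step inverts the fractional part left over by the previous one):
  175 = 3*51 + 22, so a_0 = 3.
  51 = 2*22 + 7, so a_1 = 2.
  22 = 3*7 + 1, so a_2 = 3.
  7 = 7*1 + 0, so a_3 = 7.
The remainder reaches 0 after 4 divisions, so the expansion has 4 partial quotients, read off in order.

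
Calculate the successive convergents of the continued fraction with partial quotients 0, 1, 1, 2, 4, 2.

0/1, 1/1, 1/2, 3/5, 13/22, 29/49

Using the convergent recurrence p_i = a_i*p_{i-1} + p_{i-2}, q_i = a_i*q_{i-1} + q_{i-2} with p_{-2}=0, p_{-1}=1, q_{-2}=1, q_{-1}=0:
  i=0: a_0=0, p_0 = 0*1 + 0 = 0, q_0 = 0*0 + 1 = 1.
  i=1: a_1=1, p_1 = 1*0 + 1 = 1, q_1 = 1*1 + 0 = 1.
  i=2: a_2=1, p_2 = 1*1 + 0 = 1, q_2 = 1*1 + 1 = 2.
  i=3: a_3=2, p_3 = 2*1 + 1 = 3, q_3 = 2*2 + 1 = 5.
  i=4: a_4=4, p_4 = 4*3 + 1 = 13, q_4 = 4*5 + 2 = 22.
  i=5: a_5=2, p_5 = 2*13 + 3 = 29, q_5 = 2*22 + 5 = 49.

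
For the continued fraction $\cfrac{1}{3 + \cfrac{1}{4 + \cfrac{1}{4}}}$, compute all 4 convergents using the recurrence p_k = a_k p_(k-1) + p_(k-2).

Using the convergent recurrence p_i = a_i*p_{i-1} + p_{i-2}, q_i = a_i*q_{i-1} + q_{i-2} with p_{-2}=0, p_{-1}=1, q_{-2}=1, q_{-1}=0:
  i=0: a_0=0, p_0 = 0*1 + 0 = 0, q_0 = 0*0 + 1 = 1.
  i=1: a_1=3, p_1 = 3*0 + 1 = 1, q_1 = 3*1 + 0 = 3.
  i=2: a_2=4, p_2 = 4*1 + 0 = 4, q_2 = 4*3 + 1 = 13.
  i=3: a_3=4, p_3 = 4*4 + 1 = 17, q_3 = 4*13 + 3 = 55.

0/1, 1/3, 4/13, 17/55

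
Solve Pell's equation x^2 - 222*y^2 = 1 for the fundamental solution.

(x, y) = (149, 10)

First expand sqrt(222) as a continued fraction. With x_i = (sqrt(222) + m_i)/d_i and (m_0, d_0) = (0, 1): a_0 = floor(sqrt(222)) = 14, since 14^2 = 196 <= 222 < 225 = 15^2.
Iterate m_{i+1} = d_i*a_i - m_i, d_{i+1} = (222 - m_{i+1}^2)/d_i, a_{i+1} = floor((a_0 + m_{i+1})/d_{i+1}):
  m_1 = 1*14 - 0 = 14, d_1 = (222 - 14^2)/1 = 26/1 = 26, a_1 = floor((14 + 14)/26) = 1.
  m_2 = 26*1 - 14 = 12, d_2 = (222 - 12^2)/26 = 78/26 = 3, a_2 = floor((14 + 12)/3) = 8.
  m_3 = 3*8 - 12 = 12, d_3 = (222 - 12^2)/3 = 78/3 = 26, a_3 = floor((14 + 12)/26) = 1.
  m_4 = 26*1 - 12 = 14, d_4 = (222 - 14^2)/26 = 26/26 = 1, a_4 = floor((14 + 14)/1) = 28.
  m_5 = 1*28 - 14 = 14, d_5 = (222 - 14^2)/1 = 26/1 = 26: (m_5, d_5) = (m_1, d_1) = (14, 26), so from here the quotients repeat a_1, ..., a_4; the period length is 4.
So sqrt(222) = [14; (1, 8, 1, 28)] with period length k = 4.
k is even, so the fundamental solution of x^2 - 222y^2 = 1 is (p_{k-1}, q_{k-1}) = (p_3, q_3); compute convergents through index 3.
Convergents (p_i = a_i*p_{i-1} + p_{i-2}, q_i = a_i*q_{i-1} + q_{i-2} with p_{-2}=0, p_{-1}=1, q_{-2}=1, q_{-1}=0):
  i=0: a_0=14, p_0 = 14*1 + 0 = 14, q_0 = 14*0 + 1 = 1.
  i=1: a_1=1, p_1 = 1*14 + 1 = 15, q_1 = 1*1 + 0 = 1.
  i=2: a_2=8, p_2 = 8*15 + 14 = 134, q_2 = 8*1 + 1 = 9.
  i=3: a_3=1, p_3 = 1*134 + 15 = 149, q_3 = 1*9 + 1 = 10.
Check: 149^2 - 222*10^2 = 22201 - 22200 = 1, so (x, y) = (149, 10) solves the equation, and by the theorem it is the least positive solution.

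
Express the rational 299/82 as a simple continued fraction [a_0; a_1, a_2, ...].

Run the Euclidean algorithm on 299 and 82; the successive quotients are the partial quotients a_0, a_1, ... (each step inverts the fractional part left over by the previous one):
  299 = 3*82 + 53, so a_0 = 3.
  82 = 1*53 + 29, so a_1 = 1.
  53 = 1*29 + 24, so a_2 = 1.
  29 = 1*24 + 5, so a_3 = 1.
  24 = 4*5 + 4, so a_4 = 4.
  5 = 1*4 + 1, so a_5 = 1.
  4 = 4*1 + 0, so a_6 = 4.
The remainder reaches 0 after 7 divisions, so the expansion has 7 partial quotients, read off in order.

[3; 1, 1, 1, 4, 1, 4]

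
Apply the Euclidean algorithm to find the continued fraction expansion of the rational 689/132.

[5; 4, 1, 1, 4, 3]

Run the Euclidean algorithm on 689 and 132; the successive quotients are the partial quotients a_0, a_1, ... (each step inverts the fractional part left over by the previous one):
  689 = 5*132 + 29, so a_0 = 5.
  132 = 4*29 + 16, so a_1 = 4.
  29 = 1*16 + 13, so a_2 = 1.
  16 = 1*13 + 3, so a_3 = 1.
  13 = 4*3 + 1, so a_4 = 4.
  3 = 3*1 + 0, so a_5 = 3.
The remainder reaches 0 after 6 divisions, so the expansion has 6 partial quotients, read off in order.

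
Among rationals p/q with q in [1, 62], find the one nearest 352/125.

107/38

Expand x = 352/125 as a continued fraction with the Euclidean algorithm:
  352 = 2*125 + 102, so a_0 = 2.
  125 = 1*102 + 23, so a_1 = 1.
  102 = 4*23 + 10, so a_2 = 4.
  23 = 2*10 + 3, so a_3 = 2.
  10 = 3*3 + 1, so a_4 = 3.
  3 = 3*1 + 0, so a_5 = 3.
so x = [2; 1, 4, 2, 3, 3].
Convergents (p_i = a_i*p_{i-1} + p_{i-2}, q_i = a_i*q_{i-1} + q_{i-2} with p_{-2}=0, p_{-1}=1, q_{-2}=1, q_{-1}=0), until the denominator exceeds 62:
  i=0: a_0=2, p_0 = 2*1 + 0 = 2, q_0 = 2*0 + 1 = 1.
  i=1: a_1=1, p_1 = 1*2 + 1 = 3, q_1 = 1*1 + 0 = 1.
  i=2: a_2=4, p_2 = 4*3 + 2 = 14, q_2 = 4*1 + 1 = 5.
  i=3: a_3=2, p_3 = 2*14 + 3 = 31, q_3 = 2*5 + 1 = 11.
  i=4: a_4=3, p_4 = 3*31 + 14 = 107, q_4 = 3*11 + 5 = 38.
  i=5: a_5=3, p_5 = 3*107 + 31 = 352, q_5 = 3*38 + 11 = 125.
q_5 = 125 > 62, so the last convergent with denominator <= 62 is p_4/q_4 = 107/38.
The closest fraction with denominator <= 62 is either p_4/q_4 or the intermediate fraction (k*p_4 + p_3)/(k*q_4 + q_3) with the largest k >= 1 whose denominator stays <= 62; these approach x as k grows, and every other convergent or intermediate fraction in range is farther away.
Largest k: floor((62 - q_3)/q_4) = floor((62 - 11)/38) = 1.
That gives (1*107 + 31)/(1*38 + 11) = 138/49.
Compare the errors: |x - 107/38| = |352*38 - 107*125|/(125*38) = 1/4750, and |x - 138/49| = |352*49 - 138*125|/(125*49) = 2/6125.
Cross-multiplying, 1*6125 = 6125 < 9500 = 2*4750, so 1/4750 is smaller: the convergent 107/38 is closer to x than 138/49.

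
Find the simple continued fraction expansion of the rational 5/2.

[2; 2]

Run the Euclidean algorithm on 5 and 2; the successive quotients are the partial quotients a_0, a_1, ... (each step inverts the fractional part left over by the previous one):
  5 = 2*2 + 1, so a_0 = 2.
  2 = 2*1 + 0, so a_1 = 2.
The remainder reaches 0 after 2 divisions, so the expansion has 2 partial quotients, read off in order.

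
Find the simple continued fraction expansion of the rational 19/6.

Run the Euclidean algorithm on 19 and 6; the successive quotients are the partial quotients a_0, a_1, ... (each step inverts the fractional part left over by the previous one):
  19 = 3*6 + 1, so a_0 = 3.
  6 = 6*1 + 0, so a_1 = 6.
The remainder reaches 0 after 2 divisions, so the expansion has 2 partial quotients, read off in order.

[3; 6]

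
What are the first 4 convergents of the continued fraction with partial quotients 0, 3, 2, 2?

0/1, 1/3, 2/7, 5/17

Using the convergent recurrence p_i = a_i*p_{i-1} + p_{i-2}, q_i = a_i*q_{i-1} + q_{i-2} with p_{-2}=0, p_{-1}=1, q_{-2}=1, q_{-1}=0:
  i=0: a_0=0, p_0 = 0*1 + 0 = 0, q_0 = 0*0 + 1 = 1.
  i=1: a_1=3, p_1 = 3*0 + 1 = 1, q_1 = 3*1 + 0 = 3.
  i=2: a_2=2, p_2 = 2*1 + 0 = 2, q_2 = 2*3 + 1 = 7.
  i=3: a_3=2, p_3 = 2*2 + 1 = 5, q_3 = 2*7 + 3 = 17.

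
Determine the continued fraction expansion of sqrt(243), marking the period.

Write x_i = (sqrt(243) + m_i)/d_i with (m_0, d_0) = (0, 1). a_0 = floor(sqrt(243)) = 15, since 15^2 = 225 <= 243 < 256 = 16^2.
Iterate m_{i+1} = d_i*a_i - m_i, d_{i+1} = (243 - m_{i+1}^2)/d_i, a_{i+1} = floor((a_0 + m_{i+1})/d_{i+1}):
  m_1 = 1*15 - 0 = 15, d_1 = (243 - 15^2)/1 = 18/1 = 18, a_1 = floor((15 + 15)/18) = 1.
  m_2 = 18*1 - 15 = 3, d_2 = (243 - 3^2)/18 = 234/18 = 13, a_2 = floor((15 + 3)/13) = 1.
  m_3 = 13*1 - 3 = 10, d_3 = (243 - 10^2)/13 = 143/13 = 11, a_3 = floor((15 + 10)/11) = 2.
  m_4 = 11*2 - 10 = 12, d_4 = (243 - 12^2)/11 = 99/11 = 9, a_4 = floor((15 + 12)/9) = 3.
  m_5 = 9*3 - 12 = 15, d_5 = (243 - 15^2)/9 = 18/9 = 2, a_5 = floor((15 + 15)/2) = 15.
  m_6 = 2*15 - 15 = 15, d_6 = (243 - 15^2)/2 = 18/2 = 9, a_6 = floor((15 + 15)/9) = 3.
  m_7 = 9*3 - 15 = 12, d_7 = (243 - 12^2)/9 = 99/9 = 11, a_7 = floor((15 + 12)/11) = 2.
  m_8 = 11*2 - 12 = 10, d_8 = (243 - 10^2)/11 = 143/11 = 13, a_8 = floor((15 + 10)/13) = 1.
  m_9 = 13*1 - 10 = 3, d_9 = (243 - 3^2)/13 = 234/13 = 18, a_9 = floor((15 + 3)/18) = 1.
  m_10 = 18*1 - 3 = 15, d_10 = (243 - 15^2)/18 = 18/18 = 1, a_10 = floor((15 + 15)/1) = 30.
  m_11 = 1*30 - 15 = 15, d_11 = (243 - 15^2)/1 = 18/1 = 18: (m_11, d_11) = (m_1, d_1) = (15, 18), so from here the quotients repeat a_1, ..., a_10; the period length is 10.
Hence the expansion of sqrt(243) is a_0 = 15 followed by the repeating block 1, 1, 2, 3, 15, 3, 2, 1, 1, 30 (period 10).

[15; (1, 1, 2, 3, 15, 3, 2, 1, 1, 30)]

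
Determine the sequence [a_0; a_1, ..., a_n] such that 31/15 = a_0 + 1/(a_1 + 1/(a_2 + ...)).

Run the Euclidean algorithm on 31 and 15; the successive quotients are the partial quotients a_0, a_1, ... (each step inverts the fractional part left over by the previous one):
  31 = 2*15 + 1, so a_0 = 2.
  15 = 15*1 + 0, so a_1 = 15.
The remainder reaches 0 after 2 divisions, so the expansion has 2 partial quotients, read off in order.

[2; 15]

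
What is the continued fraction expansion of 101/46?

Run the Euclidean algorithm on 101 and 46; the successive quotients are the partial quotients a_0, a_1, ... (each step inverts the fractional part left over by the previous one):
  101 = 2*46 + 9, so a_0 = 2.
  46 = 5*9 + 1, so a_1 = 5.
  9 = 9*1 + 0, so a_2 = 9.
The remainder reaches 0 after 3 divisions, so the expansion has 3 partial quotients, read off in order.

[2; 5, 9]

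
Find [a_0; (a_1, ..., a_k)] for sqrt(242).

Write x_i = (sqrt(242) + m_i)/d_i with (m_0, d_0) = (0, 1). a_0 = floor(sqrt(242)) = 15, since 15^2 = 225 <= 242 < 256 = 16^2.
Iterate m_{i+1} = d_i*a_i - m_i, d_{i+1} = (242 - m_{i+1}^2)/d_i, a_{i+1} = floor((a_0 + m_{i+1})/d_{i+1}):
  m_1 = 1*15 - 0 = 15, d_1 = (242 - 15^2)/1 = 17/1 = 17, a_1 = floor((15 + 15)/17) = 1.
  m_2 = 17*1 - 15 = 2, d_2 = (242 - 2^2)/17 = 238/17 = 14, a_2 = floor((15 + 2)/14) = 1.
  m_3 = 14*1 - 2 = 12, d_3 = (242 - 12^2)/14 = 98/14 = 7, a_3 = floor((15 + 12)/7) = 3.
  m_4 = 7*3 - 12 = 9, d_4 = (242 - 9^2)/7 = 161/7 = 23, a_4 = floor((15 + 9)/23) = 1.
  m_5 = 23*1 - 9 = 14, d_5 = (242 - 14^2)/23 = 46/23 = 2, a_5 = floor((15 + 14)/2) = 14.
  m_6 = 2*14 - 14 = 14, d_6 = (242 - 14^2)/2 = 46/2 = 23, a_6 = floor((15 + 14)/23) = 1.
  m_7 = 23*1 - 14 = 9, d_7 = (242 - 9^2)/23 = 161/23 = 7, a_7 = floor((15 + 9)/7) = 3.
  m_8 = 7*3 - 9 = 12, d_8 = (242 - 12^2)/7 = 98/7 = 14, a_8 = floor((15 + 12)/14) = 1.
  m_9 = 14*1 - 12 = 2, d_9 = (242 - 2^2)/14 = 238/14 = 17, a_9 = floor((15 + 2)/17) = 1.
  m_10 = 17*1 - 2 = 15, d_10 = (242 - 15^2)/17 = 17/17 = 1, a_10 = floor((15 + 15)/1) = 30.
  m_11 = 1*30 - 15 = 15, d_11 = (242 - 15^2)/1 = 17/1 = 17: (m_11, d_11) = (m_1, d_1) = (15, 17), so from here the quotients repeat a_1, ..., a_10; the period length is 10.
Hence the expansion of sqrt(242) is a_0 = 15 followed by the repeating block 1, 1, 3, 1, 14, 1, 3, 1, 1, 30 (period 10).

[15; (1, 1, 3, 1, 14, 1, 3, 1, 1, 30)]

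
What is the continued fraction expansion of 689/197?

[3; 2, 98]

Run the Euclidean algorithm on 689 and 197; the successive quotients are the partial quotients a_0, a_1, ... (each step inverts the fractional part left over by the previous one):
  689 = 3*197 + 98, so a_0 = 3.
  197 = 2*98 + 1, so a_1 = 2.
  98 = 98*1 + 0, so a_2 = 98.
The remainder reaches 0 after 3 divisions, so the expansion has 3 partial quotients, read off in order.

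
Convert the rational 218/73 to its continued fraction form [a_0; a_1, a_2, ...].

Run the Euclidean algorithm on 218 and 73; the successive quotients are the partial quotients a_0, a_1, ... (each step inverts the fractional part left over by the previous one):
  218 = 2*73 + 72, so a_0 = 2.
  73 = 1*72 + 1, so a_1 = 1.
  72 = 72*1 + 0, so a_2 = 72.
The remainder reaches 0 after 3 divisions, so the expansion has 3 partial quotients, read off in order.

[2; 1, 72]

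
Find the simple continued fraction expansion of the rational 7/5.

Run the Euclidean algorithm on 7 and 5; the successive quotients are the partial quotients a_0, a_1, ... (each step inverts the fractional part left over by the previous one):
  7 = 1*5 + 2, so a_0 = 1.
  5 = 2*2 + 1, so a_1 = 2.
  2 = 2*1 + 0, so a_2 = 2.
The remainder reaches 0 after 3 divisions, so the expansion has 3 partial quotients, read off in order.

[1; 2, 2]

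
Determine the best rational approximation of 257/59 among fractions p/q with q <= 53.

196/45

Expand x = 257/59 as a continued fraction with the Euclidean algorithm:
  257 = 4*59 + 21, so a_0 = 4.
  59 = 2*21 + 17, so a_1 = 2.
  21 = 1*17 + 4, so a_2 = 1.
  17 = 4*4 + 1, so a_3 = 4.
  4 = 4*1 + 0, so a_4 = 4.
so x = [4; 2, 1, 4, 4].
Convergents (p_i = a_i*p_{i-1} + p_{i-2}, q_i = a_i*q_{i-1} + q_{i-2} with p_{-2}=0, p_{-1}=1, q_{-2}=1, q_{-1}=0), until the denominator exceeds 53:
  i=0: a_0=4, p_0 = 4*1 + 0 = 4, q_0 = 4*0 + 1 = 1.
  i=1: a_1=2, p_1 = 2*4 + 1 = 9, q_1 = 2*1 + 0 = 2.
  i=2: a_2=1, p_2 = 1*9 + 4 = 13, q_2 = 1*2 + 1 = 3.
  i=3: a_3=4, p_3 = 4*13 + 9 = 61, q_3 = 4*3 + 2 = 14.
  i=4: a_4=4, p_4 = 4*61 + 13 = 257, q_4 = 4*14 + 3 = 59.
q_4 = 59 > 53, so the last convergent with denominator <= 53 is p_3/q_3 = 61/14.
The closest fraction with denominator <= 53 is either p_3/q_3 or the intermediate fraction (k*p_3 + p_2)/(k*q_3 + q_2) with the largest k >= 1 whose denominator stays <= 53; these approach x as k grows, and every other convergent or intermediate fraction in range is farther away.
Largest k: floor((53 - q_2)/q_3) = floor((53 - 3)/14) = 3.
That gives (3*61 + 13)/(3*14 + 3) = 196/45.
Compare the errors: |x - 61/14| = |257*14 - 61*59|/(59*14) = 1/826, and |x - 196/45| = |257*45 - 196*59|/(59*45) = 1/2655.
Cross-multiplying, 1*826 = 826 < 2655 = 1*2655, so 1/2655 is smaller: the intermediate fraction 196/45 is closer to x than 61/14.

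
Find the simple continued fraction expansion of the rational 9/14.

Run the Euclidean algorithm on 9 and 14; the successive quotients are the partial quotients a_0, a_1, ... (each step inverts the fractional part left over by the previous one):
  9 = 0*14 + 9, so a_0 = 0.
  14 = 1*9 + 5, so a_1 = 1.
  9 = 1*5 + 4, so a_2 = 1.
  5 = 1*4 + 1, so a_3 = 1.
  4 = 4*1 + 0, so a_4 = 4.
The remainder reaches 0 after 5 divisions, so the expansion has 5 partial quotients, read off in order.

[0; 1, 1, 1, 4]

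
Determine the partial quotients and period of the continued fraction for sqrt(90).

[9; (2, 18)]

Write x_i = (sqrt(90) + m_i)/d_i with (m_0, d_0) = (0, 1). a_0 = floor(sqrt(90)) = 9, since 9^2 = 81 <= 90 < 100 = 10^2.
Iterate m_{i+1} = d_i*a_i - m_i, d_{i+1} = (90 - m_{i+1}^2)/d_i, a_{i+1} = floor((a_0 + m_{i+1})/d_{i+1}):
  m_1 = 1*9 - 0 = 9, d_1 = (90 - 9^2)/1 = 9/1 = 9, a_1 = floor((9 + 9)/9) = 2.
  m_2 = 9*2 - 9 = 9, d_2 = (90 - 9^2)/9 = 9/9 = 1, a_2 = floor((9 + 9)/1) = 18.
  m_3 = 1*18 - 9 = 9, d_3 = (90 - 9^2)/1 = 9/1 = 9: (m_3, d_3) = (m_1, d_1) = (9, 9), so from here the quotients repeat a_1, a_2; the period length is 2.
Hence the expansion of sqrt(90) is a_0 = 9 followed by the repeating block 2, 18 (period 2).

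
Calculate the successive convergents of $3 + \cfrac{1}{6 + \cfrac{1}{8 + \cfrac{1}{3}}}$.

3/1, 19/6, 155/49, 484/153

Using the convergent recurrence p_i = a_i*p_{i-1} + p_{i-2}, q_i = a_i*q_{i-1} + q_{i-2} with p_{-2}=0, p_{-1}=1, q_{-2}=1, q_{-1}=0:
  i=0: a_0=3, p_0 = 3*1 + 0 = 3, q_0 = 3*0 + 1 = 1.
  i=1: a_1=6, p_1 = 6*3 + 1 = 19, q_1 = 6*1 + 0 = 6.
  i=2: a_2=8, p_2 = 8*19 + 3 = 155, q_2 = 8*6 + 1 = 49.
  i=3: a_3=3, p_3 = 3*155 + 19 = 484, q_3 = 3*49 + 6 = 153.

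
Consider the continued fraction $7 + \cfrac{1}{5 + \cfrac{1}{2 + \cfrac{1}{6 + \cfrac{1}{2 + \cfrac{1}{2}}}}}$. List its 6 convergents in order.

7/1, 36/5, 79/11, 510/71, 1099/153, 2708/377

Using the convergent recurrence p_i = a_i*p_{i-1} + p_{i-2}, q_i = a_i*q_{i-1} + q_{i-2} with p_{-2}=0, p_{-1}=1, q_{-2}=1, q_{-1}=0:
  i=0: a_0=7, p_0 = 7*1 + 0 = 7, q_0 = 7*0 + 1 = 1.
  i=1: a_1=5, p_1 = 5*7 + 1 = 36, q_1 = 5*1 + 0 = 5.
  i=2: a_2=2, p_2 = 2*36 + 7 = 79, q_2 = 2*5 + 1 = 11.
  i=3: a_3=6, p_3 = 6*79 + 36 = 510, q_3 = 6*11 + 5 = 71.
  i=4: a_4=2, p_4 = 2*510 + 79 = 1099, q_4 = 2*71 + 11 = 153.
  i=5: a_5=2, p_5 = 2*1099 + 510 = 2708, q_5 = 2*153 + 71 = 377.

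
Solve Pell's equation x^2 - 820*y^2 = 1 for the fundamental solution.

First expand sqrt(820) as a continued fraction. With x_i = (sqrt(820) + m_i)/d_i and (m_0, d_0) = (0, 1): a_0 = floor(sqrt(820)) = 28, since 28^2 = 784 <= 820 < 841 = 29^2.
Iterate m_{i+1} = d_i*a_i - m_i, d_{i+1} = (820 - m_{i+1}^2)/d_i, a_{i+1} = floor((a_0 + m_{i+1})/d_{i+1}):
  m_1 = 1*28 - 0 = 28, d_1 = (820 - 28^2)/1 = 36/1 = 36, a_1 = floor((28 + 28)/36) = 1.
  m_2 = 36*1 - 28 = 8, d_2 = (820 - 8^2)/36 = 756/36 = 21, a_2 = floor((28 + 8)/21) = 1.
  m_3 = 21*1 - 8 = 13, d_3 = (820 - 13^2)/21 = 651/21 = 31, a_3 = floor((28 + 13)/31) = 1.
  m_4 = 31*1 - 13 = 18, d_4 = (820 - 18^2)/31 = 496/31 = 16, a_4 = floor((28 + 18)/16) = 2.
  m_5 = 16*2 - 18 = 14, d_5 = (820 - 14^2)/16 = 624/16 = 39, a_5 = floor((28 + 14)/39) = 1.
  m_6 = 39*1 - 14 = 25, d_6 = (820 - 25^2)/39 = 195/39 = 5, a_6 = floor((28 + 25)/5) = 10.
  m_7 = 5*10 - 25 = 25, d_7 = (820 - 25^2)/5 = 195/5 = 39, a_7 = floor((28 + 25)/39) = 1.
  m_8 = 39*1 - 25 = 14, d_8 = (820 - 14^2)/39 = 624/39 = 16, a_8 = floor((28 + 14)/16) = 2.
  m_9 = 16*2 - 14 = 18, d_9 = (820 - 18^2)/16 = 496/16 = 31, a_9 = floor((28 + 18)/31) = 1.
  m_10 = 31*1 - 18 = 13, d_10 = (820 - 13^2)/31 = 651/31 = 21, a_10 = floor((28 + 13)/21) = 1.
  m_11 = 21*1 - 13 = 8, d_11 = (820 - 8^2)/21 = 756/21 = 36, a_11 = floor((28 + 8)/36) = 1.
  m_12 = 36*1 - 8 = 28, d_12 = (820 - 28^2)/36 = 36/36 = 1, a_12 = floor((28 + 28)/1) = 56.
  m_13 = 1*56 - 28 = 28, d_13 = (820 - 28^2)/1 = 36/1 = 36: (m_13, d_13) = (m_1, d_1) = (28, 36), so from here the quotients repeat a_1, ..., a_12; the period length is 12.
So sqrt(820) = [28; (1, 1, 1, 2, 1, 10, 1, 2, 1, 1, 1, 56)] with period length k = 12.
k is even, so the fundamental solution of x^2 - 820y^2 = 1 is (p_{k-1}, q_{k-1}) = (p_11, q_11); compute convergents through index 11.
Convergents (p_i = a_i*p_{i-1} + p_{i-2}, q_i = a_i*q_{i-1} + q_{i-2} with p_{-2}=0, p_{-1}=1, q_{-2}=1, q_{-1}=0):
  i=0: a_0=28, p_0 = 28*1 + 0 = 28, q_0 = 28*0 + 1 = 1.
  i=1: a_1=1, p_1 = 1*28 + 1 = 29, q_1 = 1*1 + 0 = 1.
  i=2: a_2=1, p_2 = 1*29 + 28 = 57, q_2 = 1*1 + 1 = 2.
  i=3: a_3=1, p_3 = 1*57 + 29 = 86, q_3 = 1*2 + 1 = 3.
  i=4: a_4=2, p_4 = 2*86 + 57 = 229, q_4 = 2*3 + 2 = 8.
  i=5: a_5=1, p_5 = 1*229 + 86 = 315, q_5 = 1*8 + 3 = 11.
  i=6: a_6=10, p_6 = 10*315 + 229 = 3379, q_6 = 10*11 + 8 = 118.
  i=7: a_7=1, p_7 = 1*3379 + 315 = 3694, q_7 = 1*118 + 11 = 129.
  i=8: a_8=2, p_8 = 2*3694 + 3379 = 10767, q_8 = 2*129 + 118 = 376.
  i=9: a_9=1, p_9 = 1*10767 + 3694 = 14461, q_9 = 1*376 + 129 = 505.
  i=10: a_10=1, p_10 = 1*14461 + 10767 = 25228, q_10 = 1*505 + 376 = 881.
  i=11: a_11=1, p_11 = 1*25228 + 14461 = 39689, q_11 = 1*881 + 505 = 1386.
Check: 39689^2 - 820*1386^2 = 1575216721 - 1575216720 = 1, so (x, y) = (39689, 1386) solves the equation, and by the theorem it is the least positive solution.

(x, y) = (39689, 1386)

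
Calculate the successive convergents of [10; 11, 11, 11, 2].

10/1, 111/11, 1231/122, 13652/1353, 28535/2828

Using the convergent recurrence p_i = a_i*p_{i-1} + p_{i-2}, q_i = a_i*q_{i-1} + q_{i-2} with p_{-2}=0, p_{-1}=1, q_{-2}=1, q_{-1}=0:
  i=0: a_0=10, p_0 = 10*1 + 0 = 10, q_0 = 10*0 + 1 = 1.
  i=1: a_1=11, p_1 = 11*10 + 1 = 111, q_1 = 11*1 + 0 = 11.
  i=2: a_2=11, p_2 = 11*111 + 10 = 1231, q_2 = 11*11 + 1 = 122.
  i=3: a_3=11, p_3 = 11*1231 + 111 = 13652, q_3 = 11*122 + 11 = 1353.
  i=4: a_4=2, p_4 = 2*13652 + 1231 = 28535, q_4 = 2*1353 + 122 = 2828.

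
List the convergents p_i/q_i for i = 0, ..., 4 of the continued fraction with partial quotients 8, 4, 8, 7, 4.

8/1, 33/4, 272/33, 1937/235, 8020/973

Using the convergent recurrence p_i = a_i*p_{i-1} + p_{i-2}, q_i = a_i*q_{i-1} + q_{i-2} with p_{-2}=0, p_{-1}=1, q_{-2}=1, q_{-1}=0:
  i=0: a_0=8, p_0 = 8*1 + 0 = 8, q_0 = 8*0 + 1 = 1.
  i=1: a_1=4, p_1 = 4*8 + 1 = 33, q_1 = 4*1 + 0 = 4.
  i=2: a_2=8, p_2 = 8*33 + 8 = 272, q_2 = 8*4 + 1 = 33.
  i=3: a_3=7, p_3 = 7*272 + 33 = 1937, q_3 = 7*33 + 4 = 235.
  i=4: a_4=4, p_4 = 4*1937 + 272 = 8020, q_4 = 4*235 + 33 = 973.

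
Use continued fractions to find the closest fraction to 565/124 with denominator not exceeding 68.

41/9

Expand x = 565/124 as a continued fraction with the Euclidean algorithm:
  565 = 4*124 + 69, so a_0 = 4.
  124 = 1*69 + 55, so a_1 = 1.
  69 = 1*55 + 14, so a_2 = 1.
  55 = 3*14 + 13, so a_3 = 3.
  14 = 1*13 + 1, so a_4 = 1.
  13 = 13*1 + 0, so a_5 = 13.
so x = [4; 1, 1, 3, 1, 13].
Convergents (p_i = a_i*p_{i-1} + p_{i-2}, q_i = a_i*q_{i-1} + q_{i-2} with p_{-2}=0, p_{-1}=1, q_{-2}=1, q_{-1}=0), until the denominator exceeds 68:
  i=0: a_0=4, p_0 = 4*1 + 0 = 4, q_0 = 4*0 + 1 = 1.
  i=1: a_1=1, p_1 = 1*4 + 1 = 5, q_1 = 1*1 + 0 = 1.
  i=2: a_2=1, p_2 = 1*5 + 4 = 9, q_2 = 1*1 + 1 = 2.
  i=3: a_3=3, p_3 = 3*9 + 5 = 32, q_3 = 3*2 + 1 = 7.
  i=4: a_4=1, p_4 = 1*32 + 9 = 41, q_4 = 1*7 + 2 = 9.
  i=5: a_5=13, p_5 = 13*41 + 32 = 565, q_5 = 13*9 + 7 = 124.
q_5 = 124 > 68, so the last convergent with denominator <= 68 is p_4/q_4 = 41/9.
The closest fraction with denominator <= 68 is either p_4/q_4 or the intermediate fraction (k*p_4 + p_3)/(k*q_4 + q_3) with the largest k >= 1 whose denominator stays <= 68; these approach x as k grows, and every other convergent or intermediate fraction in range is farther away.
Largest k: floor((68 - q_3)/q_4) = floor((68 - 7)/9) = 6.
That gives (6*41 + 32)/(6*9 + 7) = 278/61.
Compare the errors: |x - 41/9| = |565*9 - 41*124|/(124*9) = 1/1116, and |x - 278/61| = |565*61 - 278*124|/(124*61) = 7/7564.
Cross-multiplying, 1*7564 = 7564 < 7812 = 7*1116, so 1/1116 is smaller: the convergent 41/9 is closer to x than 278/61.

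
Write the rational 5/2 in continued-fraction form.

Run the Euclidean algorithm on 5 and 2; the successive quotients are the partial quotients a_0, a_1, ... (each step inverts the fractional part left over by the previous one):
  5 = 2*2 + 1, so a_0 = 2.
  2 = 2*1 + 0, so a_1 = 2.
The remainder reaches 0 after 2 divisions, so the expansion has 2 partial quotients, read off in order.

[2; 2]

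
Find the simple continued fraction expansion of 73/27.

Run the Euclidean algorithm on 73 and 27; the successive quotients are the partial quotients a_0, a_1, ... (each step inverts the fractional part left over by the previous one):
  73 = 2*27 + 19, so a_0 = 2.
  27 = 1*19 + 8, so a_1 = 1.
  19 = 2*8 + 3, so a_2 = 2.
  8 = 2*3 + 2, so a_3 = 2.
  3 = 1*2 + 1, so a_4 = 1.
  2 = 2*1 + 0, so a_5 = 2.
The remainder reaches 0 after 6 divisions, so the expansion has 6 partial quotients, read off in order.

[2; 1, 2, 2, 1, 2]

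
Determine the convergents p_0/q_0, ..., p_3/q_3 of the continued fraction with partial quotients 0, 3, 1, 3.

Using the convergent recurrence p_i = a_i*p_{i-1} + p_{i-2}, q_i = a_i*q_{i-1} + q_{i-2} with p_{-2}=0, p_{-1}=1, q_{-2}=1, q_{-1}=0:
  i=0: a_0=0, p_0 = 0*1 + 0 = 0, q_0 = 0*0 + 1 = 1.
  i=1: a_1=3, p_1 = 3*0 + 1 = 1, q_1 = 3*1 + 0 = 3.
  i=2: a_2=1, p_2 = 1*1 + 0 = 1, q_2 = 1*3 + 1 = 4.
  i=3: a_3=3, p_3 = 3*1 + 1 = 4, q_3 = 3*4 + 3 = 15.

0/1, 1/3, 1/4, 4/15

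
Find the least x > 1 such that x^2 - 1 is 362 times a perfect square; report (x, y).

First expand sqrt(362) as a continued fraction. With x_i = (sqrt(362) + m_i)/d_i and (m_0, d_0) = (0, 1): a_0 = floor(sqrt(362)) = 19, since 19^2 = 361 <= 362 < 400 = 20^2.
Iterate m_{i+1} = d_i*a_i - m_i, d_{i+1} = (362 - m_{i+1}^2)/d_i, a_{i+1} = floor((a_0 + m_{i+1})/d_{i+1}):
  m_1 = 1*19 - 0 = 19, d_1 = (362 - 19^2)/1 = 1/1 = 1, a_1 = floor((19 + 19)/1) = 38.
  m_2 = 1*38 - 19 = 19, d_2 = (362 - 19^2)/1 = 1/1 = 1: (m_2, d_2) = (m_1, d_1) = (19, 1), so from here the quotient a_1 repeats; the period length is 1.
So sqrt(362) = [19; (38)] with period length k = 1.
k is odd, so (p_{k-1}, q_{k-1}) only solves x^2 - 362y^2 = -1 and the fundamental solution of x^2 - 362y^2 = 1 is (p_{2k-1}, q_{2k-1}) = (p_1, q_1); compute convergents through index 1, running through the period twice.
Convergents (p_i = a_i*p_{i-1} + p_{i-2}, q_i = a_i*q_{i-1} + q_{i-2} with p_{-2}=0, p_{-1}=1, q_{-2}=1, q_{-1}=0):
  i=0: a_0=19, p_0 = 19*1 + 0 = 19, q_0 = 19*0 + 1 = 1.
  i=1: a_1=38, p_1 = 38*19 + 1 = 723, q_1 = 38*1 + 0 = 38.
Indeed p_0^2 - 362*q_0^2 = 361 - 362 = -1, not +1.
Check: 723^2 - 362*38^2 = 522729 - 522728 = 1, so (x, y) = (723, 38) solves the equation, and by the theorem it is the least positive solution.

(x, y) = (723, 38)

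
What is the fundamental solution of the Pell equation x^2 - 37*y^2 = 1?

First expand sqrt(37) as a continued fraction. With x_i = (sqrt(37) + m_i)/d_i and (m_0, d_0) = (0, 1): a_0 = floor(sqrt(37)) = 6, since 6^2 = 36 <= 37 < 49 = 7^2.
Iterate m_{i+1} = d_i*a_i - m_i, d_{i+1} = (37 - m_{i+1}^2)/d_i, a_{i+1} = floor((a_0 + m_{i+1})/d_{i+1}):
  m_1 = 1*6 - 0 = 6, d_1 = (37 - 6^2)/1 = 1/1 = 1, a_1 = floor((6 + 6)/1) = 12.
  m_2 = 1*12 - 6 = 6, d_2 = (37 - 6^2)/1 = 1/1 = 1: (m_2, d_2) = (m_1, d_1) = (6, 1), so from here the quotient a_1 repeats; the period length is 1.
So sqrt(37) = [6; (12)] with period length k = 1.
k is odd, so (p_{k-1}, q_{k-1}) only solves x^2 - 37y^2 = -1 and the fundamental solution of x^2 - 37y^2 = 1 is (p_{2k-1}, q_{2k-1}) = (p_1, q_1); compute convergents through index 1, running through the period twice.
Convergents (p_i = a_i*p_{i-1} + p_{i-2}, q_i = a_i*q_{i-1} + q_{i-2} with p_{-2}=0, p_{-1}=1, q_{-2}=1, q_{-1}=0):
  i=0: a_0=6, p_0 = 6*1 + 0 = 6, q_0 = 6*0 + 1 = 1.
  i=1: a_1=12, p_1 = 12*6 + 1 = 73, q_1 = 12*1 + 0 = 12.
Indeed p_0^2 - 37*q_0^2 = 36 - 37 = -1, not +1.
Check: 73^2 - 37*12^2 = 5329 - 5328 = 1, so (x, y) = (73, 12) solves the equation, and by the theorem it is the least positive solution.

(x, y) = (73, 12)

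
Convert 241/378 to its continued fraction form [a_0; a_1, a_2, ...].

Run the Euclidean algorithm on 241 and 378; the successive quotients are the partial quotients a_0, a_1, ... (each step inverts the fractional part left over by the previous one):
  241 = 0*378 + 241, so a_0 = 0.
  378 = 1*241 + 137, so a_1 = 1.
  241 = 1*137 + 104, so a_2 = 1.
  137 = 1*104 + 33, so a_3 = 1.
  104 = 3*33 + 5, so a_4 = 3.
  33 = 6*5 + 3, so a_5 = 6.
  5 = 1*3 + 2, so a_6 = 1.
  3 = 1*2 + 1, so a_7 = 1.
  2 = 2*1 + 0, so a_8 = 2.
The remainder reaches 0 after 9 divisions, so the expansion has 9 partial quotients, read off in order.

[0; 1, 1, 1, 3, 6, 1, 1, 2]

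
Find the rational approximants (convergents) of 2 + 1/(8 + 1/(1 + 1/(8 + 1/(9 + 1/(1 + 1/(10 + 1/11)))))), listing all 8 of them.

Using the convergent recurrence p_i = a_i*p_{i-1} + p_{i-2}, q_i = a_i*q_{i-1} + q_{i-2} with p_{-2}=0, p_{-1}=1, q_{-2}=1, q_{-1}=0:
  i=0: a_0=2, p_0 = 2*1 + 0 = 2, q_0 = 2*0 + 1 = 1.
  i=1: a_1=8, p_1 = 8*2 + 1 = 17, q_1 = 8*1 + 0 = 8.
  i=2: a_2=1, p_2 = 1*17 + 2 = 19, q_2 = 1*8 + 1 = 9.
  i=3: a_3=8, p_3 = 8*19 + 17 = 169, q_3 = 8*9 + 8 = 80.
  i=4: a_4=9, p_4 = 9*169 + 19 = 1540, q_4 = 9*80 + 9 = 729.
  i=5: a_5=1, p_5 = 1*1540 + 169 = 1709, q_5 = 1*729 + 80 = 809.
  i=6: a_6=10, p_6 = 10*1709 + 1540 = 18630, q_6 = 10*809 + 729 = 8819.
  i=7: a_7=11, p_7 = 11*18630 + 1709 = 206639, q_7 = 11*8819 + 809 = 97818.

2/1, 17/8, 19/9, 169/80, 1540/729, 1709/809, 18630/8819, 206639/97818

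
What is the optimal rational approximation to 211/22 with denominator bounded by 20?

163/17

Expand x = 211/22 as a continued fraction with the Euclidean algorithm:
  211 = 9*22 + 13, so a_0 = 9.
  22 = 1*13 + 9, so a_1 = 1.
  13 = 1*9 + 4, so a_2 = 1.
  9 = 2*4 + 1, so a_3 = 2.
  4 = 4*1 + 0, so a_4 = 4.
so x = [9; 1, 1, 2, 4].
Convergents (p_i = a_i*p_{i-1} + p_{i-2}, q_i = a_i*q_{i-1} + q_{i-2} with p_{-2}=0, p_{-1}=1, q_{-2}=1, q_{-1}=0), until the denominator exceeds 20:
  i=0: a_0=9, p_0 = 9*1 + 0 = 9, q_0 = 9*0 + 1 = 1.
  i=1: a_1=1, p_1 = 1*9 + 1 = 10, q_1 = 1*1 + 0 = 1.
  i=2: a_2=1, p_2 = 1*10 + 9 = 19, q_2 = 1*1 + 1 = 2.
  i=3: a_3=2, p_3 = 2*19 + 10 = 48, q_3 = 2*2 + 1 = 5.
  i=4: a_4=4, p_4 = 4*48 + 19 = 211, q_4 = 4*5 + 2 = 22.
q_4 = 22 > 20, so the last convergent with denominator <= 20 is p_3/q_3 = 48/5.
The closest fraction with denominator <= 20 is either p_3/q_3 or the intermediate fraction (k*p_3 + p_2)/(k*q_3 + q_2) with the largest k >= 1 whose denominator stays <= 20; these approach x as k grows, and every other convergent or intermediate fraction in range is farther away.
Largest k: floor((20 - q_2)/q_3) = floor((20 - 2)/5) = 3.
That gives (3*48 + 19)/(3*5 + 2) = 163/17.
Compare the errors: |x - 48/5| = |211*5 - 48*22|/(22*5) = 1/110, and |x - 163/17| = |211*17 - 163*22|/(22*17) = 1/374.
Cross-multiplying, 1*110 = 110 < 374 = 1*374, so 1/374 is smaller: the intermediate fraction 163/17 is closer to x than 48/5.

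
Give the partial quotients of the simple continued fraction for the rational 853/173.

Run the Euclidean algorithm on 853 and 173; the successive quotients are the partial quotients a_0, a_1, ... (each step inverts the fractional part left over by the previous one):
  853 = 4*173 + 161, so a_0 = 4.
  173 = 1*161 + 12, so a_1 = 1.
  161 = 13*12 + 5, so a_2 = 13.
  12 = 2*5 + 2, so a_3 = 2.
  5 = 2*2 + 1, so a_4 = 2.
  2 = 2*1 + 0, so a_5 = 2.
The remainder reaches 0 after 6 divisions, so the expansion has 6 partial quotients, read off in order.

[4; 1, 13, 2, 2, 2]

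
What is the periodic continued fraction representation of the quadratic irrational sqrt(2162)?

[46; (2, 92)]

Write x_i = (sqrt(2162) + m_i)/d_i with (m_0, d_0) = (0, 1). a_0 = floor(sqrt(2162)) = 46, since 46^2 = 2116 <= 2162 < 2209 = 47^2.
Iterate m_{i+1} = d_i*a_i - m_i, d_{i+1} = (2162 - m_{i+1}^2)/d_i, a_{i+1} = floor((a_0 + m_{i+1})/d_{i+1}):
  m_1 = 1*46 - 0 = 46, d_1 = (2162 - 46^2)/1 = 46/1 = 46, a_1 = floor((46 + 46)/46) = 2.
  m_2 = 46*2 - 46 = 46, d_2 = (2162 - 46^2)/46 = 46/46 = 1, a_2 = floor((46 + 46)/1) = 92.
  m_3 = 1*92 - 46 = 46, d_3 = (2162 - 46^2)/1 = 46/1 = 46: (m_3, d_3) = (m_1, d_1) = (46, 46), so from here the quotients repeat a_1, a_2; the period length is 2.
Hence the expansion of sqrt(2162) is a_0 = 46 followed by the repeating block 2, 92 (period 2).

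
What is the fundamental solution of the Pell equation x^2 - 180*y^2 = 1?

First expand sqrt(180) as a continued fraction. With x_i = (sqrt(180) + m_i)/d_i and (m_0, d_0) = (0, 1): a_0 = floor(sqrt(180)) = 13, since 13^2 = 169 <= 180 < 196 = 14^2.
Iterate m_{i+1} = d_i*a_i - m_i, d_{i+1} = (180 - m_{i+1}^2)/d_i, a_{i+1} = floor((a_0 + m_{i+1})/d_{i+1}):
  m_1 = 1*13 - 0 = 13, d_1 = (180 - 13^2)/1 = 11/1 = 11, a_1 = floor((13 + 13)/11) = 2.
  m_2 = 11*2 - 13 = 9, d_2 = (180 - 9^2)/11 = 99/11 = 9, a_2 = floor((13 + 9)/9) = 2.
  m_3 = 9*2 - 9 = 9, d_3 = (180 - 9^2)/9 = 99/9 = 11, a_3 = floor((13 + 9)/11) = 2.
  m_4 = 11*2 - 9 = 13, d_4 = (180 - 13^2)/11 = 11/11 = 1, a_4 = floor((13 + 13)/1) = 26.
  m_5 = 1*26 - 13 = 13, d_5 = (180 - 13^2)/1 = 11/1 = 11: (m_5, d_5) = (m_1, d_1) = (13, 11), so from here the quotients repeat a_1, ..., a_4; the period length is 4.
So sqrt(180) = [13; (2, 2, 2, 26)] with period length k = 4.
k is even, so the fundamental solution of x^2 - 180y^2 = 1 is (p_{k-1}, q_{k-1}) = (p_3, q_3); compute convergents through index 3.
Convergents (p_i = a_i*p_{i-1} + p_{i-2}, q_i = a_i*q_{i-1} + q_{i-2} with p_{-2}=0, p_{-1}=1, q_{-2}=1, q_{-1}=0):
  i=0: a_0=13, p_0 = 13*1 + 0 = 13, q_0 = 13*0 + 1 = 1.
  i=1: a_1=2, p_1 = 2*13 + 1 = 27, q_1 = 2*1 + 0 = 2.
  i=2: a_2=2, p_2 = 2*27 + 13 = 67, q_2 = 2*2 + 1 = 5.
  i=3: a_3=2, p_3 = 2*67 + 27 = 161, q_3 = 2*5 + 2 = 12.
Check: 161^2 - 180*12^2 = 25921 - 25920 = 1, so (x, y) = (161, 12) solves the equation, and by the theorem it is the least positive solution.

(x, y) = (161, 12)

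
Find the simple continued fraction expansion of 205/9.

[22; 1, 3, 2]

Run the Euclidean algorithm on 205 and 9; the successive quotients are the partial quotients a_0, a_1, ... (each step inverts the fractional part left over by the previous one):
  205 = 22*9 + 7, so a_0 = 22.
  9 = 1*7 + 2, so a_1 = 1.
  7 = 3*2 + 1, so a_2 = 3.
  2 = 2*1 + 0, so a_3 = 2.
The remainder reaches 0 after 4 divisions, so the expansion has 4 partial quotients, read off in order.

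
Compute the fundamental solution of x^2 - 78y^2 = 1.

(x, y) = (53, 6)

First expand sqrt(78) as a continued fraction. With x_i = (sqrt(78) + m_i)/d_i and (m_0, d_0) = (0, 1): a_0 = floor(sqrt(78)) = 8, since 8^2 = 64 <= 78 < 81 = 9^2.
Iterate m_{i+1} = d_i*a_i - m_i, d_{i+1} = (78 - m_{i+1}^2)/d_i, a_{i+1} = floor((a_0 + m_{i+1})/d_{i+1}):
  m_1 = 1*8 - 0 = 8, d_1 = (78 - 8^2)/1 = 14/1 = 14, a_1 = floor((8 + 8)/14) = 1.
  m_2 = 14*1 - 8 = 6, d_2 = (78 - 6^2)/14 = 42/14 = 3, a_2 = floor((8 + 6)/3) = 4.
  m_3 = 3*4 - 6 = 6, d_3 = (78 - 6^2)/3 = 42/3 = 14, a_3 = floor((8 + 6)/14) = 1.
  m_4 = 14*1 - 6 = 8, d_4 = (78 - 8^2)/14 = 14/14 = 1, a_4 = floor((8 + 8)/1) = 16.
  m_5 = 1*16 - 8 = 8, d_5 = (78 - 8^2)/1 = 14/1 = 14: (m_5, d_5) = (m_1, d_1) = (8, 14), so from here the quotients repeat a_1, ..., a_4; the period length is 4.
So sqrt(78) = [8; (1, 4, 1, 16)] with period length k = 4.
k is even, so the fundamental solution of x^2 - 78y^2 = 1 is (p_{k-1}, q_{k-1}) = (p_3, q_3); compute convergents through index 3.
Convergents (p_i = a_i*p_{i-1} + p_{i-2}, q_i = a_i*q_{i-1} + q_{i-2} with p_{-2}=0, p_{-1}=1, q_{-2}=1, q_{-1}=0):
  i=0: a_0=8, p_0 = 8*1 + 0 = 8, q_0 = 8*0 + 1 = 1.
  i=1: a_1=1, p_1 = 1*8 + 1 = 9, q_1 = 1*1 + 0 = 1.
  i=2: a_2=4, p_2 = 4*9 + 8 = 44, q_2 = 4*1 + 1 = 5.
  i=3: a_3=1, p_3 = 1*44 + 9 = 53, q_3 = 1*5 + 1 = 6.
Check: 53^2 - 78*6^2 = 2809 - 2808 = 1, so (x, y) = (53, 6) solves the equation, and by the theorem it is the least positive solution.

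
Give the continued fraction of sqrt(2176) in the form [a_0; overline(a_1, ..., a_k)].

[46; overline(1, 1, 1, 5, 6, 23, 6, 5, 1, 1, 1, 92)]

Write x_i = (sqrt(2176) + m_i)/d_i with (m_0, d_0) = (0, 1). a_0 = floor(sqrt(2176)) = 46, since 46^2 = 2116 <= 2176 < 2209 = 47^2.
Iterate m_{i+1} = d_i*a_i - m_i, d_{i+1} = (2176 - m_{i+1}^2)/d_i, a_{i+1} = floor((a_0 + m_{i+1})/d_{i+1}):
  m_1 = 1*46 - 0 = 46, d_1 = (2176 - 46^2)/1 = 60/1 = 60, a_1 = floor((46 + 46)/60) = 1.
  m_2 = 60*1 - 46 = 14, d_2 = (2176 - 14^2)/60 = 1980/60 = 33, a_2 = floor((46 + 14)/33) = 1.
  m_3 = 33*1 - 14 = 19, d_3 = (2176 - 19^2)/33 = 1815/33 = 55, a_3 = floor((46 + 19)/55) = 1.
  m_4 = 55*1 - 19 = 36, d_4 = (2176 - 36^2)/55 = 880/55 = 16, a_4 = floor((46 + 36)/16) = 5.
  m_5 = 16*5 - 36 = 44, d_5 = (2176 - 44^2)/16 = 240/16 = 15, a_5 = floor((46 + 44)/15) = 6.
  m_6 = 15*6 - 44 = 46, d_6 = (2176 - 46^2)/15 = 60/15 = 4, a_6 = floor((46 + 46)/4) = 23.
  m_7 = 4*23 - 46 = 46, d_7 = (2176 - 46^2)/4 = 60/4 = 15, a_7 = floor((46 + 46)/15) = 6.
  m_8 = 15*6 - 46 = 44, d_8 = (2176 - 44^2)/15 = 240/15 = 16, a_8 = floor((46 + 44)/16) = 5.
  m_9 = 16*5 - 44 = 36, d_9 = (2176 - 36^2)/16 = 880/16 = 55, a_9 = floor((46 + 36)/55) = 1.
  m_10 = 55*1 - 36 = 19, d_10 = (2176 - 19^2)/55 = 1815/55 = 33, a_10 = floor((46 + 19)/33) = 1.
  m_11 = 33*1 - 19 = 14, d_11 = (2176 - 14^2)/33 = 1980/33 = 60, a_11 = floor((46 + 14)/60) = 1.
  m_12 = 60*1 - 14 = 46, d_12 = (2176 - 46^2)/60 = 60/60 = 1, a_12 = floor((46 + 46)/1) = 92.
  m_13 = 1*92 - 46 = 46, d_13 = (2176 - 46^2)/1 = 60/1 = 60: (m_13, d_13) = (m_1, d_1) = (46, 60), so from here the quotients repeat a_1, ..., a_12; the period length is 12.
Hence the expansion of sqrt(2176) is a_0 = 46 followed by the repeating block 1, 1, 1, 5, 6, 23, 6, 5, 1, 1, 1, 92 (period 12).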